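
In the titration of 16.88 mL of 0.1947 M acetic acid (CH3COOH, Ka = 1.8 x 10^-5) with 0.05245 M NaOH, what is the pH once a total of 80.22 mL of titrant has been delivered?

n(acid) = 0.1947 x 0.01688 = 0.003287 mol; n(NaOH) added = 0.05245 x 0.08022 = 0.004208 mol.
Base is in excess by 0.004208 - 0.003287 = 0.0009210 mol in a total volume of 0.09710 L.
[OH^-] = 0.0009210/0.09710 = 0.009485 M, so pOH = 2.02 and pH = 14.00 - 2.02 = 11.98.

11.98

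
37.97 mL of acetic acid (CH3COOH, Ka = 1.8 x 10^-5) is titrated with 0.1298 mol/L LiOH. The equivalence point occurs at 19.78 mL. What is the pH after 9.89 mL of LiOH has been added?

4.74

9.89 mL is exactly half the equivalence volume (19.78/2), i.e. the half-equivalence point.
There, n(HA) = n(A^-), so pH = pKa = -log(1.8 x 10^-5) = 4.74.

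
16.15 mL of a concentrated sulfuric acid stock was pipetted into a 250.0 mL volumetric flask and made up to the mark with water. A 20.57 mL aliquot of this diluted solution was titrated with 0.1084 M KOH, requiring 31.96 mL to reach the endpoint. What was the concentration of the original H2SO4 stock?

n(KOH) = 0.1084 x 0.03196 = 0.003464 mol.
n(H2SO4) in the aliquot = 0.003464 x 1/2 = 0.001732 mol.
[diluted H2SO4] = 0.001732 / 0.02057 = 0.08421 M.
Dilution factor = 250.0/16.15 = 15.48, so [stock] = 0.08421 x 15.48 = 1.30 M.

1.30 M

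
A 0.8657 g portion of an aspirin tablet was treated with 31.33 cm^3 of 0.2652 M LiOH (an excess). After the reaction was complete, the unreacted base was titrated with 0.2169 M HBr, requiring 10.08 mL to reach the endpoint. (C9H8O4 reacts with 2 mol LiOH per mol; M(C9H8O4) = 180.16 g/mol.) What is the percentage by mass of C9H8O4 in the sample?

63.7%

Total n(LiOH) added = 0.2652 x 0.03133 = 0.008309 mol.
n(HBr) used = 0.2169 x 0.01008 = 0.002186 mol, which equals the excess n(LiOH).
So n(LiOH) consumed by the sample = 0.008309 - 0.002186 = 0.006122 mol.
n(C9H8O4) = 0.006122 / 2 = 0.003061 mol.
mass C9H8O4 = 0.003061 x 180.16 = 0.5515 g, so %C9H8O4 = 0.5515/0.8657 x 100 = 63.7%.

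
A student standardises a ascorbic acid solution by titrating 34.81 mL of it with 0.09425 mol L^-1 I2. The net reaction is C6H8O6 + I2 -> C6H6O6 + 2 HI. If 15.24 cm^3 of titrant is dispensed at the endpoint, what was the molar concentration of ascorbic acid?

n(I2) = 0.09425 x 0.01524 = 0.001436 mol.
From the balanced equation, 1 mol I2 reacts with 1 mol ascorbic acid, so n(ascorbic acid) = 0.001436 x 1/1 = 0.001436 mol.
[ascorbic acid] = 0.001436 / 0.03481 L = 0.0413 M.

0.0413 M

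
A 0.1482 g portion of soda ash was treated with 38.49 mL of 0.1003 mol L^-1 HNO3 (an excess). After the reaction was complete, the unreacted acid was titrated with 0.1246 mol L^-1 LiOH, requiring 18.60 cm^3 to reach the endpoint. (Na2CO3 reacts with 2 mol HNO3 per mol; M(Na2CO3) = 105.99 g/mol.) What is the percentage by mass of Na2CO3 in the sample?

Total n(HNO3) added = 0.1003 x 0.03849 = 0.003861 mol.
n(LiOH) used = 0.1246 x 0.01860 = 0.002318 mol, which equals the excess n(HNO3).
So n(HNO3) consumed by the sample = 0.003861 - 0.002318 = 0.001543 mol.
n(Na2CO3) = 0.001543 / 2 = 0.0007715 mol.
mass Na2CO3 = 0.0007715 x 105.99 = 0.08177 g, so %Na2CO3 = 0.08177/0.1482 x 100 = 55.2%.

55.2%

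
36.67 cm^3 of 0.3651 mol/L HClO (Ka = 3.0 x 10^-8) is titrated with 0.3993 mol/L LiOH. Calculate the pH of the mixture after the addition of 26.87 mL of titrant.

Initial n(HClO) = 0.3651 x 0.03667 = 0.01339 mol.
n(LiOH) added = 0.3993 x 0.02687 = 0.01073 mol, converting that many moles of HClO to ClO-.
Remaining n(HClO) = 0.002659 mol; n(ClO-) = 0.01073 mol.
By Henderson-Hasselbalch, pH = pKa + log([A^-]/[HA]) = 7.52 + log(0.01073/0.002659) = 7.52 + (+0.61) = 8.13.

8.13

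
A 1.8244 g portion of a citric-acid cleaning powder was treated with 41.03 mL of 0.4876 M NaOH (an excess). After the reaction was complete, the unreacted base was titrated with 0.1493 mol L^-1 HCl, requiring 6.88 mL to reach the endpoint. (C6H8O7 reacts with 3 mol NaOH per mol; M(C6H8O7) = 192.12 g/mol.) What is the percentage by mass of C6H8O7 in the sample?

Total n(NaOH) added = 0.4876 x 0.04103 = 0.02001 mol.
n(HCl) used = 0.1493 x 0.006880 = 0.001027 mol, which equals the excess n(NaOH).
So n(NaOH) consumed by the sample = 0.02001 - 0.001027 = 0.01898 mol.
n(C6H8O7) = 0.01898 / 3 = 0.006326 mol.
mass C6H8O7 = 0.006326 x 192.12 = 1.215 g, so %C6H8O7 = 1.215/1.8244 x 100 = 66.6%.

66.6%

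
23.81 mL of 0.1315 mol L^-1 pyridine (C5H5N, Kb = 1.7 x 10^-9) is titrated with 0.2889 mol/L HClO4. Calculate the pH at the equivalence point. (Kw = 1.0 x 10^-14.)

3.14

n(C5H5N) = 0.1315 x 0.02381 = 0.003131 mol; V(HClO4) at equivalence = 0.003131/0.2889 = 0.01084 L.
At equivalence the base is fully converted to C5H5NH+; total volume = 0.03465 L, so [C5H5NH+] = 0.003131/0.03465 = 0.09037 M.
Ka(C5H5NH+) = Kw/Kb = 1.0e-14 / 1.7 x 10^-9 = 5.88e-6.
[H^+] = sqrt(Ka x [C5H5NH+]) = sqrt(5.88e-6 x 0.09037) = 0.000729 M.
pH = -log(0.000729) = 3.14.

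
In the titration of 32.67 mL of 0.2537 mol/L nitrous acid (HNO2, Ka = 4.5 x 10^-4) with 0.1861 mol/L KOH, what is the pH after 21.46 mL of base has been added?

3.32

Initial n(HNO2) = 0.2537 x 0.03267 = 0.008288 mol.
n(KOH) added = 0.1861 x 0.02146 = 0.003994 mol, converting that many moles of HNO2 to NO2-.
Remaining n(HNO2) = 0.004295 mol; n(NO2-) = 0.003994 mol.
By Henderson-Hasselbalch, pH = pKa + log([A^-]/[HA]) = 3.35 + log(0.003994/0.004295) = 3.35 + (-0.03) = 3.32.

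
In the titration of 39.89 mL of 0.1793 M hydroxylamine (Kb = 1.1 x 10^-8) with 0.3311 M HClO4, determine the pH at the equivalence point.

3.49

n(NH2OH) = 0.1793 x 0.03989 = 0.007152 mol; V(HClO4) at equivalence = 0.007152/0.3311 = 0.02160 L.
At equivalence the base is fully converted to NH3OH+; total volume = 0.06149 L, so [NH3OH+] = 0.007152/0.06149 = 0.1163 M.
Ka(NH3OH+) = Kw/Kb = 1.0e-14 / 1.1 x 10^-8 = 9.09e-7.
[H^+] = sqrt(Ka x [NH3OH+]) = sqrt(9.09e-7 x 0.1163) = 0.000325 M.
pH = -log(0.000325) = 3.49.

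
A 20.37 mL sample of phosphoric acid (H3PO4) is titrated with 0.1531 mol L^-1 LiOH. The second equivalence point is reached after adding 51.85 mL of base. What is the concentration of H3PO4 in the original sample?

n(LiOH) = 0.1531 x 0.05185 = 0.007938 mol.
At the second equivalence point, 2 mol OH^- react per mol H3PO4, so n(H3PO4) = 0.007938 / 2 = 0.003969 mol.
[H3PO4] = 0.003969 / 0.02037 L = 0.195 M.

0.195 M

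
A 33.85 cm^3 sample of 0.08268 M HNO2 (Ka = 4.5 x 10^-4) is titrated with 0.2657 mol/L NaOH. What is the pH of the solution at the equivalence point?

8.07

n(HNO2) = 0.08268 x 0.03385 = 0.002799 mol; V(NaOH) at equivalence = 0.002799/0.2657 = 0.01053 L.
At equivalence all the acid is converted to NO2-; total volume = 0.03385 + 0.01053 = 0.04438 L, so [NO2-] = 0.002799/0.04438 = 0.06306 M.
Kb = Kw/Ka = 1.0e-14 / 4.5 x 10^-4 = 2.22e-11.
[OH^-] = sqrt(Kb x [NO2-]) = sqrt(2.22e-11 x 0.06306) = 1.18e-6 M.
pOH = 5.93, so pH = 14.00 - 5.93 = 8.07.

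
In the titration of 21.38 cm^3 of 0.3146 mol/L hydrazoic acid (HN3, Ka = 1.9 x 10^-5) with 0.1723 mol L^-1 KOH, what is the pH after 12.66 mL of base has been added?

4.40

Initial n(HN3) = 0.3146 x 0.02138 = 0.006726 mol.
n(KOH) added = 0.1723 x 0.01266 = 0.002181 mol, converting that many moles of HN3 to N3-.
Remaining n(HN3) = 0.004545 mol; n(N3-) = 0.002181 mol.
By Henderson-Hasselbalch, pH = pKa + log([A^-]/[HA]) = 4.72 + log(0.002181/0.004545) = 4.72 + (-0.32) = 4.40.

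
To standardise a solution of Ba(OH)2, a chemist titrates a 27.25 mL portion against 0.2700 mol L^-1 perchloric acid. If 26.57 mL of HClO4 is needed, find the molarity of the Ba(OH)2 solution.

n(HClO4) delivered = 0.2700 x 0.02657 = 0.007174 mol.
The reaction is 1 Ba(OH)2 + 2 HClO4, so n(Ba(OH)2) = 0.007174 x 1/2 = 0.003587 mol.
[Ba(OH)2] = 0.003587 mol / 0.02725 L = 0.132 M.

0.132 M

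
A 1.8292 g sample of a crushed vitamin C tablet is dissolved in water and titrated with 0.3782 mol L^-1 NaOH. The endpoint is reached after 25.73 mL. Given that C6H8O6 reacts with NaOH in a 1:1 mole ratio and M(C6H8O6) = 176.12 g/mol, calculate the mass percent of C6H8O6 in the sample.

n(NaOH) = 0.3782 x 0.02573 = 0.009731 mol.
n(C6H8O6) = 0.009731 / 1 = 0.009731 mol.
mass of C6H8O6 = 0.009731 x 176.12 = 1.714 g.
% purity = 1.714 / 1.8292 x 100 = 93.7%.

93.7%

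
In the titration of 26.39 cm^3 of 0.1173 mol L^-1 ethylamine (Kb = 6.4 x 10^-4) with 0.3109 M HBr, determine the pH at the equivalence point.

n(C2H5NH2) = 0.1173 x 0.02639 = 0.003096 mol; V(HBr) at equivalence = 0.003096/0.3109 = 0.009957 L.
At equivalence the base is fully converted to C2H5NH3+; total volume = 0.03635 L, so [C2H5NH3+] = 0.003096/0.03635 = 0.08517 M.
Ka(C2H5NH3+) = Kw/Kb = 1.0e-14 / 6.4 x 10^-4 = 1.56e-11.
[H^+] = sqrt(Ka x [C2H5NH3+]) = sqrt(1.56e-11 x 0.08517) = 1.15e-6 M.
pH = -log(1.15e-6) = 5.94.

5.94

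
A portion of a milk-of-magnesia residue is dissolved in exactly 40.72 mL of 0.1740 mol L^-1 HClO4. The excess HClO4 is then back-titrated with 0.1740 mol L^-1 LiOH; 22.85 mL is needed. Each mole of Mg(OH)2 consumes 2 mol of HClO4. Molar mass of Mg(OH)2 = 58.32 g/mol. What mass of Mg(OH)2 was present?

Total n(HClO4) added = 0.1740 x 0.04072 = 0.007085 mol.
n(LiOH) used = 0.1740 x 0.02285 = 0.003976 mol, which equals the excess n(HClO4).
So n(HClO4) consumed by the sample = 0.007085 - 0.003976 = 0.003109 mol.
n(Mg(OH)2) = 0.003109 / 2 = 0.001555 mol.
mass = 0.001555 mol x 58.32 g/mol = 0.0907 g.

0.0907 g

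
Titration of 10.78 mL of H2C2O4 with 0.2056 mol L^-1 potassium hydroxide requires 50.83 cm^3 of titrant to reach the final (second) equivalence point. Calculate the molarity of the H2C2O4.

n(KOH) = 0.2056 x 0.05083 = 0.01045 mol.
At the final (second) equivalence point, 2 mol OH^- react per mol H2C2O4, so n(H2C2O4) = 0.01045 / 2 = 0.005225 mol.
[H2C2O4] = 0.005225 / 0.01078 L = 0.485 M.

0.485 M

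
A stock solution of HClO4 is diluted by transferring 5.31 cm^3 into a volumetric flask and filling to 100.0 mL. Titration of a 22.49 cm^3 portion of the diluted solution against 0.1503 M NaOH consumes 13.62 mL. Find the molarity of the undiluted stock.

n(NaOH) = 0.1503 x 0.01362 = 0.002047 mol.
n(HClO4) in the aliquot = 0.002047 mol.
[diluted HClO4] = 0.002047 / 0.02249 = 0.09102 M.
Dilution factor = 100.0/5.310 = 18.83, so [stock] = 0.09102 x 18.83 = 1.71 M.

1.71 M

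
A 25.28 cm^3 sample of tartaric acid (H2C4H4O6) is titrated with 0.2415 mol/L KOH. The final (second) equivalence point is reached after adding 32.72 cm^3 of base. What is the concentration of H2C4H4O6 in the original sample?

n(KOH) = 0.2415 x 0.03272 = 0.007902 mol.
At the final (second) equivalence point, 2 mol OH^- react per mol H2C4H4O6, so n(H2C4H4O6) = 0.007902 / 2 = 0.003951 mol.
[H2C4H4O6] = 0.003951 / 0.02528 L = 0.156 M.

0.156 M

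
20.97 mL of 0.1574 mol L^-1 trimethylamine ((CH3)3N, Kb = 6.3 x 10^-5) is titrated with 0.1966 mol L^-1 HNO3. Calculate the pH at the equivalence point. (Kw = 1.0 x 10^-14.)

5.43

n((CH3)3N) = 0.1574 x 0.02097 = 0.003301 mol; V(HNO3) at equivalence = 0.003301/0.1966 = 0.01679 L.
At equivalence the base is fully converted to (CH3)3NH+; total volume = 0.03776 L, so [(CH3)3NH+] = 0.003301/0.03776 = 0.08741 M.
Ka((CH3)3NH+) = Kw/Kb = 1.0e-14 / 6.3 x 10^-5 = 1.59e-10.
[H^+] = sqrt(Ka x [(CH3)3NH+]) = sqrt(1.59e-10 x 0.08741) = 3.72e-6 M.
pH = -log(3.72e-6) = 5.43.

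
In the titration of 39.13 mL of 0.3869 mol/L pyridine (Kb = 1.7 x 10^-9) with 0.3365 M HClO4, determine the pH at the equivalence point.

n(C5H5N) = 0.3869 x 0.03913 = 0.01514 mol; V(HClO4) at equivalence = 0.01514/0.3365 = 0.04499 L.
At equivalence the base is fully converted to C5H5NH+; total volume = 0.08412 L, so [C5H5NH+] = 0.01514/0.08412 = 0.1800 M.
Ka(C5H5NH+) = Kw/Kb = 1.0e-14 / 1.7 x 10^-9 = 5.88e-6.
[H^+] = sqrt(Ka x [C5H5NH+]) = sqrt(5.88e-6 x 0.1800) = 0.00103 M.
pH = -log(0.00103) = 2.99.

2.99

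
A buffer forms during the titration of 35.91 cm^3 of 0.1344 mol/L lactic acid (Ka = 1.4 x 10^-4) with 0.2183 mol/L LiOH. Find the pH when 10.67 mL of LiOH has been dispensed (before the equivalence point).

3.82

Initial n(HC3H5O3) = 0.1344 x 0.03591 = 0.004826 mol.
n(LiOH) added = 0.2183 x 0.01067 = 0.002329 mol, converting that many moles of HC3H5O3 to C3H5O3-.
Remaining n(HC3H5O3) = 0.002497 mol; n(C3H5O3-) = 0.002329 mol.
By Henderson-Hasselbalch, pH = pKa + log([A^-]/[HA]) = 3.85 + log(0.002329/0.002497) = 3.85 + (-0.03) = 3.82.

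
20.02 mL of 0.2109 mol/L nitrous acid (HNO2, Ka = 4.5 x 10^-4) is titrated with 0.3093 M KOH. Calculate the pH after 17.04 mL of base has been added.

12.45

n(acid) = 0.2109 x 0.02002 = 0.004222 mol; n(KOH) added = 0.3093 x 0.01704 = 0.005270 mol.
Base is in excess by 0.005270 - 0.004222 = 0.001048 mol in a total volume of 0.03706 L.
[OH^-] = 0.001048/0.03706 = 0.02829 M, so pOH = 1.55 and pH = 14.00 - 1.55 = 12.45.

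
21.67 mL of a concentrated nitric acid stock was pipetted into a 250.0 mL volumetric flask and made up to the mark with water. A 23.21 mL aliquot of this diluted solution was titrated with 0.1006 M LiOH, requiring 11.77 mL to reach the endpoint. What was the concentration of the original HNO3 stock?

n(LiOH) = 0.1006 x 0.01177 = 0.001184 mol.
n(HNO3) in the aliquot = 0.001184 mol.
[diluted HNO3] = 0.001184 / 0.02321 = 0.05102 M.
Dilution factor = 250.0/21.67 = 11.54, so [stock] = 0.05102 x 11.54 = 0.589 M.

0.589 M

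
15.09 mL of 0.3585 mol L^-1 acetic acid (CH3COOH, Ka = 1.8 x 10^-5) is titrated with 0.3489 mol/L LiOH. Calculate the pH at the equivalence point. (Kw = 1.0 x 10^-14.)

n(CH3COOH) = 0.3585 x 0.01509 = 0.005410 mol; V(LiOH) at equivalence = 0.005410/0.3489 = 0.01551 L.
At equivalence all the acid is converted to CH3COO-; total volume = 0.01509 + 0.01551 = 0.03060 L, so [CH3COO-] = 0.005410/0.03060 = 0.1768 M.
Kb = Kw/Ka = 1.0e-14 / 1.8 x 10^-5 = 5.56e-10.
[OH^-] = sqrt(Kb x [CH3COO-]) = sqrt(5.56e-10 x 0.1768) = 9.91e-6 M.
pOH = 5.00, so pH = 14.00 - 5.00 = 9.00.

9.00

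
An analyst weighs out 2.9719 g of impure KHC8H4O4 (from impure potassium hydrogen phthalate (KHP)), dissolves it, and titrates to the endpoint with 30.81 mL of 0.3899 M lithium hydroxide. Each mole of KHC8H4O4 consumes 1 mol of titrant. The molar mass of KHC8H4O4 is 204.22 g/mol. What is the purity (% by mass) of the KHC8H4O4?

82.5%

n(LiOH) = 0.3899 x 0.03081 = 0.01201 mol.
n(KHC8H4O4) = 0.01201 / 1 = 0.01201 mol.
mass of KHC8H4O4 = 0.01201 x 204.22 = 2.453 g.
% purity = 2.453 / 2.9719 x 100 = 82.5%.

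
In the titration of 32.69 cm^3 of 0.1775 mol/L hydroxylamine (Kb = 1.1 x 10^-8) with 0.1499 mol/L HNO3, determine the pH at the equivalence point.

3.57

n(NH2OH) = 0.1775 x 0.03269 = 0.005802 mol; V(HNO3) at equivalence = 0.005802/0.1499 = 0.03871 L.
At equivalence the base is fully converted to NH3OH+; total volume = 0.07140 L, so [NH3OH+] = 0.005802/0.07140 = 0.08127 M.
Ka(NH3OH+) = Kw/Kb = 1.0e-14 / 1.1 x 10^-8 = 9.09e-7.
[H^+] = sqrt(Ka x [NH3OH+]) = sqrt(9.09e-7 x 0.08127) = 0.000272 M.
pH = -log(0.000272) = 3.57.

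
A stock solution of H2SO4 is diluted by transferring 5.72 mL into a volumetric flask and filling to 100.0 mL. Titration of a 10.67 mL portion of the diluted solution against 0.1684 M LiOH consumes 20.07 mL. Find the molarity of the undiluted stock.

n(LiOH) = 0.1684 x 0.02007 = 0.003380 mol.
n(H2SO4) in the aliquot = 0.003380 x 1/2 = 0.001690 mol.
[diluted H2SO4] = 0.001690 / 0.01067 = 0.1584 M.
Dilution factor = 100.0/5.720 = 17.48, so [stock] = 0.1584 x 17.48 = 2.77 M.

2.77 M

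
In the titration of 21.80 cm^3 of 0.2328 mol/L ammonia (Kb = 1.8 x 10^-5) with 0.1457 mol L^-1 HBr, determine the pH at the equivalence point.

5.15

n(NH3) = 0.2328 x 0.02180 = 0.005075 mol; V(HBr) at equivalence = 0.005075/0.1457 = 0.03483 L.
At equivalence the base is fully converted to NH4+; total volume = 0.05663 L, so [NH4+] = 0.005075/0.05663 = 0.08961 M.
Ka(NH4+) = Kw/Kb = 1.0e-14 / 1.8 x 10^-5 = 5.56e-10.
[H^+] = sqrt(Ka x [NH4+]) = sqrt(5.56e-10 x 0.08961) = 7.06e-6 M.
pH = -log(7.06e-6) = 5.15.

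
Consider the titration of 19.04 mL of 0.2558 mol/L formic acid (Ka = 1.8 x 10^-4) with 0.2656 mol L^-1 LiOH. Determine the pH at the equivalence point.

n(HCOOH) = 0.2558 x 0.01904 = 0.004870 mol; V(LiOH) at equivalence = 0.004870/0.2656 = 0.01834 L.
At equivalence all the acid is converted to HCOO-; total volume = 0.01904 + 0.01834 = 0.03738 L, so [HCOO-] = 0.004870/0.03738 = 0.1303 M.
Kb = Kw/Ka = 1.0e-14 / 1.8 x 10^-4 = 5.56e-11.
[OH^-] = sqrt(Kb x [HCOO-]) = sqrt(5.56e-11 x 0.1303) = 2.69e-6 M.
pOH = 5.57, so pH = 14.00 - 5.57 = 8.43.

8.43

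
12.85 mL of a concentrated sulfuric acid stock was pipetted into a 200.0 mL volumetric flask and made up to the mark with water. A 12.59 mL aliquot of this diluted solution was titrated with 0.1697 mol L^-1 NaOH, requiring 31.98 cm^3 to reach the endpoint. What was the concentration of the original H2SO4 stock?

3.35 M

n(NaOH) = 0.1697 x 0.03198 = 0.005427 mol.
n(H2SO4) in the aliquot = 0.005427 x 1/2 = 0.002714 mol.
[diluted H2SO4] = 0.002714 / 0.01259 = 0.2155 M.
Dilution factor = 200.0/12.85 = 15.56, so [stock] = 0.2155 x 15.56 = 3.35 M.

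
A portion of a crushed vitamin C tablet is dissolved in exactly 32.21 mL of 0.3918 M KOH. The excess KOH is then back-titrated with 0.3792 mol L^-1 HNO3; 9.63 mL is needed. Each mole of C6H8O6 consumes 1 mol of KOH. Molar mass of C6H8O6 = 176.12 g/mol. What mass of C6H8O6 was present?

1.58 g

Total n(KOH) added = 0.3918 x 0.03221 = 0.01262 mol.
n(HNO3) used = 0.3792 x 0.009630 = 0.003652 mol, which equals the excess n(KOH).
So n(KOH) consumed by the sample = 0.01262 - 0.003652 = 0.008968 mol.
n(C6H8O6) = 0.008968 / 1 = 0.008968 mol.
mass = 0.008968 mol x 176.12 g/mol = 1.58 g.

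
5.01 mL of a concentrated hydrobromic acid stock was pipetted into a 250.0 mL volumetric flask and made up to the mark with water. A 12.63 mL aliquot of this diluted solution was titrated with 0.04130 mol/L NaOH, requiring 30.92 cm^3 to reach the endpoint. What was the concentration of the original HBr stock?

5.05 M

n(NaOH) = 0.04130 x 0.03092 = 0.001277 mol.
n(HBr) in the aliquot = 0.001277 mol.
[diluted HBr] = 0.001277 / 0.01263 = 0.1011 M.
Dilution factor = 250.0/5.010 = 49.90, so [stock] = 0.1011 x 49.90 = 5.05 M.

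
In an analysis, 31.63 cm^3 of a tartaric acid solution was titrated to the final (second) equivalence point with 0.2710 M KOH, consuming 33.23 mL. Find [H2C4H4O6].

0.142 M

n(KOH) = 0.2710 x 0.03323 = 0.009005 mol.
At the final (second) equivalence point, 2 mol OH^- react per mol H2C4H4O6, so n(H2C4H4O6) = 0.009005 / 2 = 0.004503 mol.
[H2C4H4O6] = 0.004503 / 0.03163 L = 0.142 M.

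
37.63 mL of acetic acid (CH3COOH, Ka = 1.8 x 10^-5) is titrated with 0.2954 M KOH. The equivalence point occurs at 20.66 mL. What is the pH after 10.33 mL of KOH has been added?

10.33 mL is exactly half the equivalence volume (20.66/2), i.e. the half-equivalence point.
There, n(HA) = n(A^-), so pH = pKa = -log(1.8 x 10^-5) = 4.74.

4.74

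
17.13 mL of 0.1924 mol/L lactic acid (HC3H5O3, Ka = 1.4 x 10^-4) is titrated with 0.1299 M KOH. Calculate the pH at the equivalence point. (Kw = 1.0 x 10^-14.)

n(HC3H5O3) = 0.1924 x 0.01713 = 0.003296 mol; V(KOH) at equivalence = 0.003296/0.1299 = 0.02537 L.
At equivalence all the acid is converted to C3H5O3-; total volume = 0.01713 + 0.02537 = 0.04250 L, so [C3H5O3-] = 0.003296/0.04250 = 0.07755 M.
Kb = Kw/Ka = 1.0e-14 / 1.4 x 10^-4 = 7.14e-11.
[OH^-] = sqrt(Kb x [C3H5O3-]) = sqrt(7.14e-11 x 0.07755) = 2.35e-6 M.
pOH = 5.63, so pH = 14.00 - 5.63 = 8.37.

8.37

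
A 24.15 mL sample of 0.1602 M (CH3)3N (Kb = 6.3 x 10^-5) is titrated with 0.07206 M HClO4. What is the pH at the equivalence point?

n((CH3)3N) = 0.1602 x 0.02415 = 0.003869 mol; V(HClO4) at equivalence = 0.003869/0.07206 = 0.05369 L.
At equivalence the base is fully converted to (CH3)3NH+; total volume = 0.07784 L, so [(CH3)3NH+] = 0.003869/0.07784 = 0.04970 M.
Ka((CH3)3NH+) = Kw/Kb = 1.0e-14 / 6.3 x 10^-5 = 1.59e-10.
[H^+] = sqrt(Ka x [(CH3)3NH+]) = sqrt(1.59e-10 x 0.04970) = 2.81e-6 M.
pH = -log(2.81e-6) = 5.55.

5.55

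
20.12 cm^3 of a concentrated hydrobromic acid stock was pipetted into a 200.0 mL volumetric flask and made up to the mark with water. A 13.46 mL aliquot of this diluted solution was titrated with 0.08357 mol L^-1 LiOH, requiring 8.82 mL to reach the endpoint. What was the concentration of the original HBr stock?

0.544 M

n(LiOH) = 0.08357 x 0.008820 = 0.0007371 mol.
n(HBr) in the aliquot = 0.0007371 mol.
[diluted HBr] = 0.0007371 / 0.01346 = 0.05476 M.
Dilution factor = 200.0/20.12 = 9.940, so [stock] = 0.05476 x 9.940 = 0.544 M.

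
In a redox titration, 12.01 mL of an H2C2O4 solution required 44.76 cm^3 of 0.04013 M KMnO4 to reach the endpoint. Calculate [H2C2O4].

0.374 M

n(KMnO4) = 0.04013 x 0.04476 = 0.001796 mol.
From the balanced equation, 2 mol KMnO4 reacts with 5 mol H2C2O4, so n(H2C2O4) = 0.001796 x 5/2 = 0.004491 mol.
[H2C2O4] = 0.004491 / 0.01201 L = 0.374 M.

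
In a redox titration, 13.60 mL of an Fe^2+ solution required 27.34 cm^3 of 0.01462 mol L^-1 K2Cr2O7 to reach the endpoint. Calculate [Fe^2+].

n(K2Cr2O7) = 0.01462 x 0.02734 = 0.0003997 mol.
From the balanced equation, 1 mol K2Cr2O7 reacts with 6 mol Fe^2+, so n(Fe^2+) = 0.0003997 x 6/1 = 0.002398 mol.
[Fe^2+] = 0.002398 / 0.01360 L = 0.176 M.

0.176 M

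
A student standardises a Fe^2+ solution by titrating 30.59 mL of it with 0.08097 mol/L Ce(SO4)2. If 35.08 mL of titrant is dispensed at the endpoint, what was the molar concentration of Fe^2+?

0.0929 M

n(Ce(SO4)2) = 0.08097 x 0.03508 = 0.002840 mol.
From the balanced equation, 1 mol Ce(SO4)2 reacts with 1 mol Fe^2+, so n(Fe^2+) = 0.002840 x 1/1 = 0.002840 mol.
[Fe^2+] = 0.002840 / 0.03059 L = 0.0929 M.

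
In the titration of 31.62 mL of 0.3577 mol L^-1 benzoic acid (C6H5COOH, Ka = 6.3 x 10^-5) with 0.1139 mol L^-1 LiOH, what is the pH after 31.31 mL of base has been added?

Initial n(C6H5COOH) = 0.3577 x 0.03162 = 0.01131 mol.
n(LiOH) added = 0.1139 x 0.03131 = 0.003566 mol, converting that many moles of C6H5COOH to C6H5COO-.
Remaining n(C6H5COOH) = 0.007744 mol; n(C6H5COO-) = 0.003566 mol.
By Henderson-Hasselbalch, pH = pKa + log([A^-]/[HA]) = 4.20 + log(0.003566/0.007744) = 4.20 + (-0.34) = 3.86.

3.86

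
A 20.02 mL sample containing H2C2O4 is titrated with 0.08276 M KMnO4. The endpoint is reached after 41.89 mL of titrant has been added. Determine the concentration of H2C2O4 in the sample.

0.433 M

n(KMnO4) = 0.08276 x 0.04189 = 0.003467 mol.
From the balanced equation, 2 mol KMnO4 reacts with 5 mol H2C2O4, so n(H2C2O4) = 0.003467 x 5/2 = 0.008667 mol.
[H2C2O4] = 0.008667 / 0.02002 L = 0.433 M.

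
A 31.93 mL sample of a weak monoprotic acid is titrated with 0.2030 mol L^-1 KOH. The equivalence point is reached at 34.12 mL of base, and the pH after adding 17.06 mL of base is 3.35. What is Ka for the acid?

4.5 x 10^-4

17.06 mL is half of the equivalence volume, so this is the half-equivalence point where [HA] = [A^-].
At half-equivalence pH = pKa, so pKa = 3.35.
Ka = 10^(-3.35) = 4.5 x 10^-4.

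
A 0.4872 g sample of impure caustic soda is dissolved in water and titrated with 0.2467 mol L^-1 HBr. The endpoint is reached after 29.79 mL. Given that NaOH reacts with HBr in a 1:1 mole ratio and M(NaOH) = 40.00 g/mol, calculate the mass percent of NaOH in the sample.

n(HBr) = 0.2467 x 0.02979 = 0.007349 mol.
n(NaOH) = 0.007349 / 1 = 0.007349 mol.
mass of NaOH = 0.007349 x 40.00 = 0.2940 g.
% purity = 0.2940 / 0.4872 x 100 = 60.3%.

60.3%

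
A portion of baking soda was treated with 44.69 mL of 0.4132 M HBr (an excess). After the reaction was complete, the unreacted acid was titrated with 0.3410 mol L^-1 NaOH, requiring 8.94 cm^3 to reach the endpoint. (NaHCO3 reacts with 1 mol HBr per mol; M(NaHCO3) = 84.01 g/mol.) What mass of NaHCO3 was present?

1.30 g

Total n(HBr) added = 0.4132 x 0.04469 = 0.01847 mol.
n(NaOH) used = 0.3410 x 0.008940 = 0.003049 mol, which equals the excess n(HBr).
So n(HBr) consumed by the sample = 0.01847 - 0.003049 = 0.01542 mol.
n(NaHCO3) = 0.01542 / 1 = 0.01542 mol.
mass = 0.01542 mol x 84.01 g/mol = 1.30 g.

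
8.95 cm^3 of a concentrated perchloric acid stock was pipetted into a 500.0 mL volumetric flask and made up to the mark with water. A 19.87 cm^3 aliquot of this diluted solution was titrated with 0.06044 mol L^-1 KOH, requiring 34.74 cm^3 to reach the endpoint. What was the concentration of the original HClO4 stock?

n(KOH) = 0.06044 x 0.03474 = 0.002100 mol.
n(HClO4) in the aliquot = 0.002100 mol.
[diluted HClO4] = 0.002100 / 0.01987 = 0.1057 M.
Dilution factor = 500.0/8.950 = 55.87, so [stock] = 0.1057 x 55.87 = 5.90 M.

5.90 M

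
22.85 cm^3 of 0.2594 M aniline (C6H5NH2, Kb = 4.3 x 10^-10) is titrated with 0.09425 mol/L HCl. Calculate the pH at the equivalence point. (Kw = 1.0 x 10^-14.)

n(C6H5NH2) = 0.2594 x 0.02285 = 0.005927 mol; V(HCl) at equivalence = 0.005927/0.09425 = 0.06289 L.
At equivalence the base is fully converted to C6H5NH3+; total volume = 0.08574 L, so [C6H5NH3+] = 0.005927/0.08574 = 0.06913 M.
Ka(C6H5NH3+) = Kw/Kb = 1.0e-14 / 4.3 x 10^-10 = 2.33e-5.
[H^+] = sqrt(Ka x [C6H5NH3+]) = sqrt(2.33e-5 x 0.06913) = 0.00127 M.
pH = -log(0.00127) = 2.90.

2.90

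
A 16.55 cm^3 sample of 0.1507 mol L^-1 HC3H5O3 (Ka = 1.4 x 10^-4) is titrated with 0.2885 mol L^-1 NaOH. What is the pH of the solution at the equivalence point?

n(HC3H5O3) = 0.1507 x 0.01655 = 0.002494 mol; V(NaOH) at equivalence = 0.002494/0.2885 = 0.008645 L.
At equivalence all the acid is converted to C3H5O3-; total volume = 0.01655 + 0.008645 = 0.02520 L, so [C3H5O3-] = 0.002494/0.02520 = 0.09899 M.
Kb = Kw/Ka = 1.0e-14 / 1.4 x 10^-4 = 7.14e-11.
[OH^-] = sqrt(Kb x [C3H5O3-]) = sqrt(7.14e-11 x 0.09899) = 2.66e-6 M.
pOH = 5.58, so pH = 14.00 - 5.58 = 8.42.

8.42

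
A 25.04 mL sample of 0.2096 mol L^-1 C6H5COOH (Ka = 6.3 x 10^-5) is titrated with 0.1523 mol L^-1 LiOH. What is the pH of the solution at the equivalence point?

8.57

n(C6H5COOH) = 0.2096 x 0.02504 = 0.005248 mol; V(LiOH) at equivalence = 0.005248/0.1523 = 0.03446 L.
At equivalence all the acid is converted to C6H5COO-; total volume = 0.02504 + 0.03446 = 0.05950 L, so [C6H5COO-] = 0.005248/0.05950 = 0.08821 M.
Kb = Kw/Ka = 1.0e-14 / 6.3 x 10^-5 = 1.59e-10.
[OH^-] = sqrt(Kb x [C6H5COO-]) = sqrt(1.59e-10 x 0.08821) = 3.74e-6 M.
pOH = 5.43, so pH = 14.00 - 5.43 = 8.57.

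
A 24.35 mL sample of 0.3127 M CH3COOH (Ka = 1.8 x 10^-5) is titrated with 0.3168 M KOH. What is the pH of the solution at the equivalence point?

n(CH3COOH) = 0.3127 x 0.02435 = 0.007614 mol; V(KOH) at equivalence = 0.007614/0.3168 = 0.02403 L.
At equivalence all the acid is converted to CH3COO-; total volume = 0.02435 + 0.02403 = 0.04838 L, so [CH3COO-] = 0.007614/0.04838 = 0.1574 M.
Kb = Kw/Ka = 1.0e-14 / 1.8 x 10^-5 = 5.56e-10.
[OH^-] = sqrt(Kb x [CH3COO-]) = sqrt(5.56e-10 x 0.1574) = 9.35e-6 M.
pOH = 5.03, so pH = 14.00 - 5.03 = 8.97.

8.97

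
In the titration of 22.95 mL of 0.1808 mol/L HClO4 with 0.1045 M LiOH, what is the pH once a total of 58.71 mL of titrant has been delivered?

n(acid) = 0.1808 x 0.02295 = 0.004149 mol; n(LiOH) added = 0.1045 x 0.05871 = 0.006135 mol.
Base is in excess by 0.006135 - 0.004149 = 0.001986 mol in a total volume of 0.08166 L.
[OH^-] = 0.001986/0.08166 = 0.02432 M, so pOH = 1.61 and pH = 14.00 - 1.61 = 12.39.

12.39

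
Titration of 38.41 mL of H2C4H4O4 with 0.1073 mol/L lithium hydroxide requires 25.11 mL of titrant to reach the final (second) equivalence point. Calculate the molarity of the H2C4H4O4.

0.0351 M

n(LiOH) = 0.1073 x 0.02511 = 0.002694 mol.
At the final (second) equivalence point, 2 mol OH^- react per mol H2C4H4O4, so n(H2C4H4O4) = 0.002694 / 2 = 0.001347 mol.
[H2C4H4O4] = 0.001347 / 0.03841 L = 0.0351 M.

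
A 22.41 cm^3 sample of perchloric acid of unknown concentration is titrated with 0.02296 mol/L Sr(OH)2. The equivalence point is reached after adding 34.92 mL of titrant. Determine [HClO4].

0.0716 M

n(Sr(OH)2) delivered = 0.02296 x 0.03492 = 0.0008018 mol.
The reaction is 2 HClO4 + 1 Sr(OH)2, so n(HClO4) = 0.0008018 x 2/1 = 0.001604 mol.
[HClO4] = 0.001604 mol / 0.02241 L = 0.0716 M.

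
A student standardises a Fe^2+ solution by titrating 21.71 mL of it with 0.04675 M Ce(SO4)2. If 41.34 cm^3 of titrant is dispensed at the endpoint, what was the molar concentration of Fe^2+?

0.0890 M

n(Ce(SO4)2) = 0.04675 x 0.04134 = 0.001933 mol.
From the balanced equation, 1 mol Ce(SO4)2 reacts with 1 mol Fe^2+, so n(Fe^2+) = 0.001933 x 1/1 = 0.001933 mol.
[Fe^2+] = 0.001933 / 0.02171 L = 0.0890 M.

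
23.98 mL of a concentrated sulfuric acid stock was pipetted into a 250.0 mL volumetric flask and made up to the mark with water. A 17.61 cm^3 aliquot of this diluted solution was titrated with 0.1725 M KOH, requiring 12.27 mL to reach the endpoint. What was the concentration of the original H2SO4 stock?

0.627 M

n(KOH) = 0.1725 x 0.01227 = 0.002117 mol.
n(H2SO4) in the aliquot = 0.002117 x 1/2 = 0.001058 mol.
[diluted H2SO4] = 0.001058 / 0.01761 = 0.06010 M.
Dilution factor = 250.0/23.98 = 10.43, so [stock] = 0.06010 x 10.43 = 0.627 M.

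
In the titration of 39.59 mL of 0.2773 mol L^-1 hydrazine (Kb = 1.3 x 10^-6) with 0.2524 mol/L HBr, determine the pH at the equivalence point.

4.50

n(N2H4) = 0.2773 x 0.03959 = 0.01098 mol; V(HBr) at equivalence = 0.01098/0.2524 = 0.04350 L.
At equivalence the base is fully converted to N2H5+; total volume = 0.08309 L, so [N2H5+] = 0.01098/0.08309 = 0.1321 M.
Ka(N2H5+) = Kw/Kb = 1.0e-14 / 1.3 x 10^-6 = 7.69e-9.
[H^+] = sqrt(Ka x [N2H5+]) = sqrt(7.69e-9 x 0.1321) = 3.19e-5 M.
pH = -log(3.19e-5) = 4.50.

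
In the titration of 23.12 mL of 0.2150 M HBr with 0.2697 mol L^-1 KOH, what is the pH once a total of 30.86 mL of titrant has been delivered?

n(acid) = 0.2150 x 0.02312 = 0.004971 mol; n(KOH) added = 0.2697 x 0.03086 = 0.008323 mol.
Base is in excess by 0.008323 - 0.004971 = 0.003352 mol in a total volume of 0.05398 L.
[OH^-] = 0.003352/0.05398 = 0.06210 M, so pOH = 1.21 and pH = 14.00 - 1.21 = 12.79.

12.79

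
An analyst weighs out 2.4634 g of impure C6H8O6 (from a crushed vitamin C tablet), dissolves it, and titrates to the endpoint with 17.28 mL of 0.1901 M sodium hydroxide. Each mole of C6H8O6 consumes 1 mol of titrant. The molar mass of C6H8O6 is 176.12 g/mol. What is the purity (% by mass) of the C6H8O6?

23.5%

n(NaOH) = 0.1901 x 0.01728 = 0.003285 mol.
n(C6H8O6) = 0.003285 / 1 = 0.003285 mol.
mass of C6H8O6 = 0.003285 x 176.12 = 0.5785 g.
% purity = 0.5785 / 2.4634 x 100 = 23.5%.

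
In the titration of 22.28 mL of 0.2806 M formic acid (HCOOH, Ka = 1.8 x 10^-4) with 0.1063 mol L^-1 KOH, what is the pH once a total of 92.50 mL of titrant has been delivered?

12.49

n(acid) = 0.2806 x 0.02228 = 0.006252 mol; n(KOH) added = 0.1063 x 0.09250 = 0.009833 mol.
Base is in excess by 0.009833 - 0.006252 = 0.003581 mol in a total volume of 0.1148 L.
[OH^-] = 0.003581/0.1148 = 0.03120 M, so pOH = 1.51 and pH = 14.00 - 1.51 = 12.49.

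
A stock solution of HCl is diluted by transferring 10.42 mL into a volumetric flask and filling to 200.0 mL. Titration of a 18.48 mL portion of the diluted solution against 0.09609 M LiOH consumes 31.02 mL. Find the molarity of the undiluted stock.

3.10 M

n(LiOH) = 0.09609 x 0.03102 = 0.002981 mol.
n(HCl) in the aliquot = 0.002981 mol.
[diluted HCl] = 0.002981 / 0.01848 = 0.1613 M.
Dilution factor = 200.0/10.42 = 19.19, so [stock] = 0.1613 x 19.19 = 3.10 M.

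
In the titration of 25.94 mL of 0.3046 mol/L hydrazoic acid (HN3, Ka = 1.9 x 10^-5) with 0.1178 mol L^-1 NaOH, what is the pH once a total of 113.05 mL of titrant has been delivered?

n(acid) = 0.3046 x 0.02594 = 0.007901 mol; n(NaOH) added = 0.1178 x 0.1130 = 0.01332 mol.
Base is in excess by 0.01332 - 0.007901 = 0.005416 mol in a total volume of 0.1390 L.
[OH^-] = 0.005416/0.1390 = 0.03897 M, so pOH = 1.41 and pH = 14.00 - 1.41 = 12.59.

12.59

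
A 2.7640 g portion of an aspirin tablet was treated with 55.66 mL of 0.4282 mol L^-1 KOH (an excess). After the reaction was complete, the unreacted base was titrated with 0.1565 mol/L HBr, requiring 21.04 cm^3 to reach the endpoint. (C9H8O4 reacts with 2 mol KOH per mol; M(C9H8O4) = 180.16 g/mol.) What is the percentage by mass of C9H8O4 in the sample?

66.9%

Total n(KOH) added = 0.4282 x 0.05566 = 0.02383 mol.
n(HBr) used = 0.1565 x 0.02104 = 0.003293 mol, which equals the excess n(KOH).
So n(KOH) consumed by the sample = 0.02383 - 0.003293 = 0.02054 mol.
n(C9H8O4) = 0.02054 / 2 = 0.01027 mol.
mass C9H8O4 = 0.01027 x 180.16 = 1.850 g, so %C9H8O4 = 1.850/2.7640 x 100 = 66.9%.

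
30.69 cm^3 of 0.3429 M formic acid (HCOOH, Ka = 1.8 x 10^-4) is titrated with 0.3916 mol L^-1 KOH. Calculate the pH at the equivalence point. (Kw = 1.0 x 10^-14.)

n(HCOOH) = 0.3429 x 0.03069 = 0.01052 mol; V(KOH) at equivalence = 0.01052/0.3916 = 0.02687 L.
At equivalence all the acid is converted to HCOO-; total volume = 0.03069 + 0.02687 = 0.05756 L, so [HCOO-] = 0.01052/0.05756 = 0.1828 M.
Kb = Kw/Ka = 1.0e-14 / 1.8 x 10^-4 = 5.56e-11.
[OH^-] = sqrt(Kb x [HCOO-]) = sqrt(5.56e-11 x 0.1828) = 3.19e-6 M.
pOH = 5.50, so pH = 14.00 - 5.50 = 8.50.

8.50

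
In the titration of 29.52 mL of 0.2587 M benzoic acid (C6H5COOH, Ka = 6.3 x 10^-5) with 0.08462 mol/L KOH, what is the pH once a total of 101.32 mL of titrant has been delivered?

11.85

n(acid) = 0.2587 x 0.02952 = 0.007637 mol; n(KOH) added = 0.08462 x 0.1013 = 0.008574 mol.
Base is in excess by 0.008574 - 0.007637 = 0.0009369 mol in a total volume of 0.1308 L.
[OH^-] = 0.0009369/0.1308 = 0.007160 M, so pOH = 2.15 and pH = 14.00 - 2.15 = 11.85.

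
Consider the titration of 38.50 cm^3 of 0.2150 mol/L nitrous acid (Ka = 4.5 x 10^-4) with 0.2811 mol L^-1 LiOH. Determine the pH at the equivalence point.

n(HNO2) = 0.2150 x 0.03850 = 0.008278 mol; V(LiOH) at equivalence = 0.008278/0.2811 = 0.02945 L.
At equivalence all the acid is converted to NO2-; total volume = 0.03850 + 0.02945 = 0.06795 L, so [NO2-] = 0.008278/0.06795 = 0.1218 M.
Kb = Kw/Ka = 1.0e-14 / 4.5 x 10^-4 = 2.22e-11.
[OH^-] = sqrt(Kb x [NO2-]) = sqrt(2.22e-11 x 0.1218) = 1.65e-6 M.
pOH = 5.78, so pH = 14.00 - 5.78 = 8.22.

8.22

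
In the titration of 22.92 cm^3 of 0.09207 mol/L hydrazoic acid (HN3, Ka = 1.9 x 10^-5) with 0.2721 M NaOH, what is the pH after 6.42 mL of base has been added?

Initial n(HN3) = 0.09207 x 0.02292 = 0.002110 mol.
n(NaOH) added = 0.2721 x 0.006420 = 0.001747 mol, converting that many moles of HN3 to N3-.
Remaining n(HN3) = 0.0003634 mol; n(N3-) = 0.001747 mol.
By Henderson-Hasselbalch, pH = pKa + log([A^-]/[HA]) = 4.72 + log(0.001747/0.0003634) = 4.72 + (+0.68) = 5.40.

5.40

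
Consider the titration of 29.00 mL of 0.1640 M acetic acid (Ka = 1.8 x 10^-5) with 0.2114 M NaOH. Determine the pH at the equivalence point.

n(CH3COOH) = 0.1640 x 0.02900 = 0.004756 mol; V(NaOH) at equivalence = 0.004756/0.2114 = 0.02250 L.
At equivalence all the acid is converted to CH3COO-; total volume = 0.02900 + 0.02250 = 0.05150 L, so [CH3COO-] = 0.004756/0.05150 = 0.09235 M.
Kb = Kw/Ka = 1.0e-14 / 1.8 x 10^-5 = 5.56e-10.
[OH^-] = sqrt(Kb x [CH3COO-]) = sqrt(5.56e-10 x 0.09235) = 7.16e-6 M.
pOH = 5.14, so pH = 14.00 - 5.14 = 8.86.

8.86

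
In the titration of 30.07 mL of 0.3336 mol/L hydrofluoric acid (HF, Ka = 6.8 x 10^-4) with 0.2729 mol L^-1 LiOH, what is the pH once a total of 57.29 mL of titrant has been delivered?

n(acid) = 0.3336 x 0.03007 = 0.01003 mol; n(LiOH) added = 0.2729 x 0.05729 = 0.01563 mol.
Base is in excess by 0.01563 - 0.01003 = 0.005603 mol in a total volume of 0.08736 L.
[OH^-] = 0.005603/0.08736 = 0.06414 M, so pOH = 1.19 and pH = 14.00 - 1.19 = 12.81.

12.81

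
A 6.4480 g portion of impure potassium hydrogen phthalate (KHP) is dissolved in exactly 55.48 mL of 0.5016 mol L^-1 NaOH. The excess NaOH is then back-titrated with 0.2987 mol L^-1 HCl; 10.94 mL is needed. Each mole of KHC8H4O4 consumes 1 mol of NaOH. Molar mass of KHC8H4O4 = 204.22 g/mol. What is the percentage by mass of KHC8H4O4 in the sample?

77.8%

Total n(NaOH) added = 0.5016 x 0.05548 = 0.02783 mol.
n(HCl) used = 0.2987 x 0.01094 = 0.003268 mol, which equals the excess n(NaOH).
So n(NaOH) consumed by the sample = 0.02783 - 0.003268 = 0.02456 mol.
n(KHC8H4O4) = 0.02456 / 1 = 0.02456 mol.
mass KHC8H4O4 = 0.02456 x 204.22 = 5.016 g, so %KHC8H4O4 = 5.016/6.4480 x 100 = 77.8%.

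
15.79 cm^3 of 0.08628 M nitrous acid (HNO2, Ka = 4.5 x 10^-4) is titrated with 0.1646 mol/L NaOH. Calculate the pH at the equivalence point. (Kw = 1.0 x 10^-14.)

8.05

n(HNO2) = 0.08628 x 0.01579 = 0.001362 mol; V(NaOH) at equivalence = 0.001362/0.1646 = 0.008277 L.
At equivalence all the acid is converted to NO2-; total volume = 0.01579 + 0.008277 = 0.02407 L, so [NO2-] = 0.001362/0.02407 = 0.05661 M.
Kb = Kw/Ka = 1.0e-14 / 4.5 x 10^-4 = 2.22e-11.
[OH^-] = sqrt(Kb x [NO2-]) = sqrt(2.22e-11 x 0.05661) = 1.12e-6 M.
pOH = 5.95, so pH = 14.00 - 5.95 = 8.05.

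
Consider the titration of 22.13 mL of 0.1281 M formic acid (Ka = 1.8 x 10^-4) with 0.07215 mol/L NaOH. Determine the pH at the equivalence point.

8.20

n(HCOOH) = 0.1281 x 0.02213 = 0.002835 mol; V(NaOH) at equivalence = 0.002835/0.07215 = 0.03929 L.
At equivalence all the acid is converted to HCOO-; total volume = 0.02213 + 0.03929 = 0.06142 L, so [HCOO-] = 0.002835/0.06142 = 0.04615 M.
Kb = Kw/Ka = 1.0e-14 / 1.8 x 10^-4 = 5.56e-11.
[OH^-] = sqrt(Kb x [HCOO-]) = sqrt(5.56e-11 x 0.04615) = 1.60e-6 M.
pOH = 5.80, so pH = 14.00 - 5.80 = 8.20.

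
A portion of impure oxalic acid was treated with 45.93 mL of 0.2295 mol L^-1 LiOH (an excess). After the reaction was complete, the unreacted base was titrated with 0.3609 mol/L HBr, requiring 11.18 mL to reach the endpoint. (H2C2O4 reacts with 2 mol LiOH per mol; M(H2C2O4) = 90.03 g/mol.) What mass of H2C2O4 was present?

0.293 g

Total n(LiOH) added = 0.2295 x 0.04593 = 0.01054 mol.
n(HBr) used = 0.3609 x 0.01118 = 0.004035 mol, which equals the excess n(LiOH).
So n(LiOH) consumed by the sample = 0.01054 - 0.004035 = 0.006506 mol.
n(H2C2O4) = 0.006506 / 2 = 0.003253 mol.
mass = 0.003253 mol x 90.03 g/mol = 0.293 g.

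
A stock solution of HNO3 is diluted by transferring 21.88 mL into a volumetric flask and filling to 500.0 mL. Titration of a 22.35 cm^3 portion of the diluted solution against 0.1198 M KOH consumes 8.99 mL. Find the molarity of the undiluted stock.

n(KOH) = 0.1198 x 0.008990 = 0.001077 mol.
n(HNO3) in the aliquot = 0.001077 mol.
[diluted HNO3] = 0.001077 / 0.02235 = 0.04819 M.
Dilution factor = 500.0/21.88 = 22.85, so [stock] = 0.04819 x 22.85 = 1.10 M.

1.10 M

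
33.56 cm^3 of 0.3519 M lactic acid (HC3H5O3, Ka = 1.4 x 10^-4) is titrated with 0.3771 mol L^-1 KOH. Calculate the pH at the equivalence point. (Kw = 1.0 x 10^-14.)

n(HC3H5O3) = 0.3519 x 0.03356 = 0.01181 mol; V(KOH) at equivalence = 0.01181/0.3771 = 0.03132 L.
At equivalence all the acid is converted to C3H5O3-; total volume = 0.03356 + 0.03132 = 0.06488 L, so [C3H5O3-] = 0.01181/0.06488 = 0.1820 M.
Kb = Kw/Ka = 1.0e-14 / 1.4 x 10^-4 = 7.14e-11.
[OH^-] = sqrt(Kb x [C3H5O3-]) = sqrt(7.14e-11 x 0.1820) = 3.61e-6 M.
pOH = 5.44, so pH = 14.00 - 5.44 = 8.56.

8.56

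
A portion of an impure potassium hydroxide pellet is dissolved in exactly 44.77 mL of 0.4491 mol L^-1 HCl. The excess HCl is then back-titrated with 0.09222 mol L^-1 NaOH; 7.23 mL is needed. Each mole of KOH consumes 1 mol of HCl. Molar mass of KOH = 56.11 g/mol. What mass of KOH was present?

Total n(HCl) added = 0.4491 x 0.04477 = 0.02011 mol.
n(NaOH) used = 0.09222 x 0.007230 = 0.0006668 mol, which equals the excess n(HCl).
So n(HCl) consumed by the sample = 0.02011 - 0.0006668 = 0.01944 mol.
n(KOH) = 0.01944 / 1 = 0.01944 mol.
mass = 0.01944 mol x 56.11 g/mol = 1.09 g.

1.09 g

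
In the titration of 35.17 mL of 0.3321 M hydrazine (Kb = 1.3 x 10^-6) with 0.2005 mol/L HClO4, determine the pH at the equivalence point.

n(N2H4) = 0.3321 x 0.03517 = 0.01168 mol; V(HClO4) at equivalence = 0.01168/0.2005 = 0.05825 L.
At equivalence the base is fully converted to N2H5+; total volume = 0.09342 L, so [N2H5+] = 0.01168/0.09342 = 0.1250 M.
Ka(N2H5+) = Kw/Kb = 1.0e-14 / 1.3 x 10^-6 = 7.69e-9.
[H^+] = sqrt(Ka x [N2H5+]) = sqrt(7.69e-9 x 0.1250) = 3.10e-5 M.
pH = -log(3.10e-5) = 4.51.

4.51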